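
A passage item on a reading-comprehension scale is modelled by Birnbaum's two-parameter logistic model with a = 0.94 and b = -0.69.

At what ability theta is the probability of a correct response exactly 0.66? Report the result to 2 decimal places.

P(theta) = 1 / (1 + exp(−a(theta − b)))
logit = ln(0.6600/0.3400) = 0.6633
theta = b + logit/(a) = -0.69 + 0.6633/0.9400 = 0.0156

0.02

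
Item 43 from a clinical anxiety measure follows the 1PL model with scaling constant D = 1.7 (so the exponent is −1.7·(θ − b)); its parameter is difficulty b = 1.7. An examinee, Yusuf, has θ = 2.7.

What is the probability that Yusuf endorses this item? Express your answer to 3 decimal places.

0.846

P(θ) = 1 / (1 + exp(−D·(θ − b)))
Exponent: 1.7 × (2.7 − 1.7) = 1.7000
1/(1 + e^{-1.7000}) = 0.8455
P = 0.8455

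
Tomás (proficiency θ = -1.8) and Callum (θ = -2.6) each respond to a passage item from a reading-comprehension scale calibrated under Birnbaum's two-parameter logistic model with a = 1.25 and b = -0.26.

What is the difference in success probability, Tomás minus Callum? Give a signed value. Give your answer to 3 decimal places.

P(θ) = 1 / (1 + exp(−a(θ − b)))
P(Tomás) = 0.1273  [exponent -1.9250]
P(Callum) = 0.0509  [exponent -2.9250]
Difference = 0.1273 − 0.0509 = 0.0764

0.076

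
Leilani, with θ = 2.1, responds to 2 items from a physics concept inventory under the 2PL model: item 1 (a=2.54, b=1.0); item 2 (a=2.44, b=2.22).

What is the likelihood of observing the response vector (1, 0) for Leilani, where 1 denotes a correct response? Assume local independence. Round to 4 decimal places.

P(θ) = 1 / (1 + exp(−a(θ − b)))
P_1 = 1/(1+e^{-2.7940}) = 0.9424
P_2 = 1/(1+e^{0.2928}) = 0.4273
L = P_1 × (1−P_2) = 0.9424 × 0.5727 = 0.53967

0.5397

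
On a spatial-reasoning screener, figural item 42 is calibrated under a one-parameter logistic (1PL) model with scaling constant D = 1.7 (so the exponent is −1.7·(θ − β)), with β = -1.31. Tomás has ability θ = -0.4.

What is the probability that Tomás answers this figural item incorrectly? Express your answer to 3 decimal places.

P(θ) = 1 / (1 + exp(−D·(θ − β)))
Exponent: 1.7 × (-0.4 − (-1.31)) = 1.5470
1/(1 + e^{-1.5470}) = 0.8245
P = 0.8245
P(incorrect) = 1 − 0.8245 = 0.1755

0.176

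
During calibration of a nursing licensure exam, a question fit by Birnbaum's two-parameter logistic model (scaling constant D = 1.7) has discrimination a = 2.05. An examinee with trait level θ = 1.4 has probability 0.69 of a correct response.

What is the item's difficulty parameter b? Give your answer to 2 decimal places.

1.17

P(θ) = 1 / (1 + exp(−D·a(θ − b)))
logit(0.69) = ln(0.69/0.31) = 0.8001
b = θ − logit/(1.7·a) = 1.4 − 0.8001/3.4850 = 1.1704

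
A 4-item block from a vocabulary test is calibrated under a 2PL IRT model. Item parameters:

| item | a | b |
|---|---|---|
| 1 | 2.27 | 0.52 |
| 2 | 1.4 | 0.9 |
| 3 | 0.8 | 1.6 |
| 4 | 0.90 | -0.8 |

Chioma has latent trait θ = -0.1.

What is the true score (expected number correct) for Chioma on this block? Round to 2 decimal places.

P(θ) = 1 / (1 + exp(−a(θ − b)))
P_1 = 1/(1+e^{1.4074}) = 0.1966
P_2 = 1/(1+e^{1.4000}) = 0.1978
P_3 = 1/(1+e^{1.3600}) = 0.2042
P_4 = 1/(1+e^{-0.6300}) = 0.6525
E[score] = 0.1966 + 0.1978 + 0.2042 + 0.6525 = 1.2512

1.25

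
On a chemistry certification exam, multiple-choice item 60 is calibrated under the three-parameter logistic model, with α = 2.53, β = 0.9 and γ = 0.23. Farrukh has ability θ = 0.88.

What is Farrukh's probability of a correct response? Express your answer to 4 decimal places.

P(θ) = γ + (1 − γ) · 1 / (1 + exp(−α(θ − β)))
Exponent: 2.53 × (0.88 − 0.9) = -0.0506
1/(1 + e^{0.0506}) = 0.4874
P = 0.23 + 0.77 × 0.4874 = 0.6053

0.6053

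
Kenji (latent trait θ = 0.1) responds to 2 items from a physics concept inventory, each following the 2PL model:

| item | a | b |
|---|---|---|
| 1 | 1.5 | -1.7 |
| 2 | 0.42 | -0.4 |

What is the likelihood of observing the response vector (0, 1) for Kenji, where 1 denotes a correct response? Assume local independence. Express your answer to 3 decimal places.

0.035

P(θ) = 1 / (1 + exp(−a(θ − b)))
P_1 = 1/(1+e^{-2.7000}) = 0.9370
P_2 = 1/(1+e^{-0.2100}) = 0.5523
L = (1−P_1) × P_2 = 0.0630 × 0.5523 = 0.03478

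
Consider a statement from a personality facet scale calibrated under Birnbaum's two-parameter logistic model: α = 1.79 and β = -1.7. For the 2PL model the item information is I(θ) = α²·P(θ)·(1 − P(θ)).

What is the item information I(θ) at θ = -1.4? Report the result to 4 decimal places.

P = 1/(1+e^{-0.5370}) = 0.6311
P(1−P) = 0.6311 × 0.3689 = 0.2328
I = α² × P(1−P) = 1.79² × 0.2328 = 0.74594

0.7459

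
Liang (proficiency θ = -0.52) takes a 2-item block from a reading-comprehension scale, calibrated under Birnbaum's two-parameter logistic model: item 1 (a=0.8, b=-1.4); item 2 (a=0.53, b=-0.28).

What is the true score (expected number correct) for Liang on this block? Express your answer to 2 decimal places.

1.14

P(θ) = 1 / (1 + exp(−a(θ − b)))
P_1 = 1/(1+e^{-0.7040}) = 0.6691
P_2 = 1/(1+e^{0.1272}) = 0.4682
E[score] = 0.6691 + 0.4682 = 1.1373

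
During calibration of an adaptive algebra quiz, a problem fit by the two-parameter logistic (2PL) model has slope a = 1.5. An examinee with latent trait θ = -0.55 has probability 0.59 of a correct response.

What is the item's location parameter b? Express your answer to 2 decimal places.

P(θ) = 1 / (1 + exp(−a(θ − b)))
logit(0.59) = ln(0.59/0.41) = 0.3640
b = θ − logit/(a) = -0.55 − 0.3640/1.5000 = -0.7926

-0.79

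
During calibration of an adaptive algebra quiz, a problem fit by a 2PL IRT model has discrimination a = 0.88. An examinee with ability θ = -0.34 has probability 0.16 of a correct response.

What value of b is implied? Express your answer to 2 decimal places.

P(θ) = 1 / (1 + exp(−a(θ − b)))
logit(0.16) = ln(0.16/0.84) = -1.6582
b = θ − logit/(a) = -0.34 − (-1.6582)/0.8800 = 1.5444

1.54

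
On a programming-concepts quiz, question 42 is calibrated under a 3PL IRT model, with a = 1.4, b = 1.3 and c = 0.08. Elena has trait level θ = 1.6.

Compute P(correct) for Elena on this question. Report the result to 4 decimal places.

P(θ) = c + (1 − c) · 1 / (1 + exp(−a(θ − b)))
Exponent: 1.4 × (1.6 − 1.3) = 0.4200
1/(1 + e^{-0.4200}) = 0.6035
P = 0.08 + 0.92 × 0.6035 = 0.6352

0.6352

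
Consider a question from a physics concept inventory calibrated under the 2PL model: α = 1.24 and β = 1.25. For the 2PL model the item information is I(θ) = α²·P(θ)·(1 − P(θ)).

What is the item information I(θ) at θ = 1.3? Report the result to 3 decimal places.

P = 1/(1+e^{-0.0620}) = 0.5155
P(1−P) = 0.5155 × 0.4845 = 0.2498
I = α² × P(1−P) = 1.24² × 0.2498 = 0.38403

0.384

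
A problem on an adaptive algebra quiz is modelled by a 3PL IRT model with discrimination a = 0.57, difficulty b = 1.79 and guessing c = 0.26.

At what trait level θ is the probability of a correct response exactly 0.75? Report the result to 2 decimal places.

2.97

P(θ) = c + (1 − c) · 1 / (1 + exp(−a(θ − b)))
Remove guessing floor: (0.75 − 0.26)/(1 − 0.26) = 0.6622
logit = ln(0.6622/0.3378) = 0.6729
θ = b + logit/(a) = 1.79 + 0.6729/0.5700 = 2.9706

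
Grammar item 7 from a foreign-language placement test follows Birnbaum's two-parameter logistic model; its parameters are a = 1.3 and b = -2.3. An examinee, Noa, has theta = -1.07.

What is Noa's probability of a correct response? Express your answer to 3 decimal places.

P(theta) = 1 / (1 + exp(−a(theta − b)))
Exponent: 1.3 × (-1.07 − (-2.3)) = 1.5990
1/(1 + e^{-1.5990}) = 0.8319

0.832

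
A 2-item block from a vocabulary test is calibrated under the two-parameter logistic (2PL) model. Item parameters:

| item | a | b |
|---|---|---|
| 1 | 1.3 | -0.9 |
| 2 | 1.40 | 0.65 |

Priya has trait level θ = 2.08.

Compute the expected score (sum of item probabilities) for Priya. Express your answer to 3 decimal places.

1.861

P(θ) = 1 / (1 + exp(−a(θ − b)))
P_1 = 1/(1+e^{-3.8740}) = 0.9796
P_2 = 1/(1+e^{-2.0020}) = 0.8810
E[score] = 0.9796 + 0.8810 = 1.8607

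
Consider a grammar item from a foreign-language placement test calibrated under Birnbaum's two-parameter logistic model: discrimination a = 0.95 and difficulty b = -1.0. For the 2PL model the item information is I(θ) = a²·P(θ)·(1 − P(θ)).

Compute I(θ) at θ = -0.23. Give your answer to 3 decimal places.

P = 1/(1+e^{-0.7315}) = 0.6751
P(1−P) = 0.6751 × 0.3249 = 0.2193
I = a² × P(1−P) = 0.95² × 0.2193 = 0.19794

0.198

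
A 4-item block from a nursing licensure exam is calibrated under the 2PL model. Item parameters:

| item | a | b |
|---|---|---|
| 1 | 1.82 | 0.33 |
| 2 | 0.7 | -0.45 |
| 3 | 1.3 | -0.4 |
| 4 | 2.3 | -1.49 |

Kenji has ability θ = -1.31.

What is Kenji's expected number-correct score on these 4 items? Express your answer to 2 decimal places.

1.24

P(θ) = 1 / (1 + exp(−a(θ − b)))
P_1 = 1/(1+e^{2.9848}) = 0.0481
P_2 = 1/(1+e^{0.6020}) = 0.3539
P_3 = 1/(1+e^{1.1830}) = 0.2345
P_4 = 1/(1+e^{-0.4140}) = 0.6020
E[score] = 0.0481 + 0.3539 + 0.2345 + 0.6020 = 1.2386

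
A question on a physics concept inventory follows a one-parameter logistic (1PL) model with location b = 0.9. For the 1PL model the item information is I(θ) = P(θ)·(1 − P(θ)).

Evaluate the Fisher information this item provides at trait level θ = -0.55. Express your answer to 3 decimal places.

0.154

P = 1/(1+e^{1.4500}) = 0.1900
P(1−P) = 0.1900 × 0.8100 = 0.1539
I = P(1−P) = 0.15390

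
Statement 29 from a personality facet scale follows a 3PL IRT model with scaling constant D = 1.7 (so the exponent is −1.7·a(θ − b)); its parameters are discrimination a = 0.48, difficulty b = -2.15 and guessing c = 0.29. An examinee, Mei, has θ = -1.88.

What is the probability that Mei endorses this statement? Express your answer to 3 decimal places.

P(θ) = c + (1 − c) · 1 / (1 + exp(−D·a(θ − b)))
Exponent: 1.7 × 0.48 × (-1.88 − (-2.15)) = 0.2203
1/(1 + e^{-0.2203}) = 0.5549
P = 0.29 + 0.71 × 0.5549 = 0.6839

0.684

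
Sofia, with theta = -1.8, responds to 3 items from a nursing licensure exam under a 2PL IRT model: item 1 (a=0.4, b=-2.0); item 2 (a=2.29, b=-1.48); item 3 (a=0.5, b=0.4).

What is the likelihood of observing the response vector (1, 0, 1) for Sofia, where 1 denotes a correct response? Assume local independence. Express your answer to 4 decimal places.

0.0877

P(theta) = 1 / (1 + exp(−a(theta − b)))
P_1 = 1/(1+e^{-0.0800}) = 0.5200
P_2 = 1/(1+e^{0.7328}) = 0.3246
P_3 = 1/(1+e^{1.1000}) = 0.2497
L = P_1 × (1−P_2) × P_3 = 0.5200 × 0.6754 × 0.2497 = 0.08771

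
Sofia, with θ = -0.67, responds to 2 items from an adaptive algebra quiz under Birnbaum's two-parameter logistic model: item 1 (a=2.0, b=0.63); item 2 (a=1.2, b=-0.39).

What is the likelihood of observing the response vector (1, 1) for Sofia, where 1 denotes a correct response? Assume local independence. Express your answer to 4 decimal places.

P(θ) = 1 / (1 + exp(−a(θ − b)))
P_1 = 1/(1+e^{2.6000}) = 0.0691
P_2 = 1/(1+e^{0.3360}) = 0.4168
L = P_1 × P_2 = 0.0691 × 0.4168 = 0.02882

0.0288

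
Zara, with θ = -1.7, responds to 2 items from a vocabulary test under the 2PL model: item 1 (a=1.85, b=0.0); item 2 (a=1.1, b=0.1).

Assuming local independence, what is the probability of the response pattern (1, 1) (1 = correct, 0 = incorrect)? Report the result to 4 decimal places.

0.0050

P(θ) = 1 / (1 + exp(−a(θ − b)))
P_1 = 1/(1+e^{3.1450}) = 0.0413
P_2 = 1/(1+e^{1.9800}) = 0.1213
L = P_1 × P_2 = 0.0413 × 0.1213 = 0.00501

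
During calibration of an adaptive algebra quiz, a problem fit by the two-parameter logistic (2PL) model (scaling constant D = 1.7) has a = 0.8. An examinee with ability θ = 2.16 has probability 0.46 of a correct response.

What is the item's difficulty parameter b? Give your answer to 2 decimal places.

2.28

P(θ) = 1 / (1 + exp(−D·a(θ − b)))
logit(0.46) = ln(0.46/0.54) = -0.1603
b = θ − logit/(1.7·a) = 2.16 − (-0.1603)/1.3600 = 2.2779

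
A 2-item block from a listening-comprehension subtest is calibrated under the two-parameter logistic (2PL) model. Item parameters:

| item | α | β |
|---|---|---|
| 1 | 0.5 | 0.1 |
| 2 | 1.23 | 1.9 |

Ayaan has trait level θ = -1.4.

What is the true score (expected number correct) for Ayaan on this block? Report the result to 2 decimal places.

P(θ) = 1 / (1 + exp(−α(θ − β)))
P_1 = 1/(1+e^{0.7500}) = 0.3208
P_2 = 1/(1+e^{4.0590}) = 0.0170
E[score] = 0.3208 + 0.0170 = 0.3378

0.34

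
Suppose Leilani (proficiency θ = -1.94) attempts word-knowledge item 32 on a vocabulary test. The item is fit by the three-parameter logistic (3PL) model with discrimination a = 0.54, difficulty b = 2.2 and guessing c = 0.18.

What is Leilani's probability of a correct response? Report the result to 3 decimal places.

0.259

P(θ) = c + (1 − c) · 1 / (1 + exp(−a(θ − b)))
Exponent: 0.54 × (-1.94 − 2.2) = -2.2356
1/(1 + e^{2.2356}) = 0.0966
P = 0.18 + 0.82 × 0.0966 = 0.2592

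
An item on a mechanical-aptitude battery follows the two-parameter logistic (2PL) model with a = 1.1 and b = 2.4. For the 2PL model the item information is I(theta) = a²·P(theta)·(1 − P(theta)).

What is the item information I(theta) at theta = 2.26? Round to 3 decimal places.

P = 1/(1+e^{0.1540}) = 0.4616
P(1−P) = 0.4616 × 0.5384 = 0.2485
I = a² × P(1−P) = 1.1² × 0.2485 = 0.30071

0.301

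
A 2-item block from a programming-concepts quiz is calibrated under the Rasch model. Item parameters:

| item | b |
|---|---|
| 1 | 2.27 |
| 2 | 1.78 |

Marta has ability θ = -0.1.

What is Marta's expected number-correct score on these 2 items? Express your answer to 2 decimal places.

0.22

P(θ) = 1 / (1 + exp(−(θ − b)))
P_1 = 1/(1+e^{2.3700}) = 0.0855
P_2 = 1/(1+e^{1.8800}) = 0.1324
E[score] = 0.0855 + 0.1324 = 0.2179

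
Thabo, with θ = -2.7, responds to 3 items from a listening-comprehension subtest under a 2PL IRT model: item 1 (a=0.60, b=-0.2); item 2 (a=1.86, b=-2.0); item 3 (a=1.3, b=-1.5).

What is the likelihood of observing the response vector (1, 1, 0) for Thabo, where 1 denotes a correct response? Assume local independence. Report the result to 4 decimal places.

P(θ) = 1 / (1 + exp(−a(θ − b)))
P_1 = 1/(1+e^{1.5000}) = 0.1824
P_2 = 1/(1+e^{1.3020}) = 0.2138
P_3 = 1/(1+e^{1.5600}) = 0.1736
L = P_1 × P_2 × (1−P_3) = 0.1824 × 0.2138 × 0.8264 = 0.03223

0.0322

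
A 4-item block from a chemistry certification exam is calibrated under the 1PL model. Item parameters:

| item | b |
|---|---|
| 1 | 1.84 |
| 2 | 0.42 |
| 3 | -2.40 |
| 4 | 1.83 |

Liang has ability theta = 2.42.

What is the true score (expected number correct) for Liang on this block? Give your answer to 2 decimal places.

3.16

P(theta) = 1 / (1 + exp(−(theta − b)))
P_1 = 1/(1+e^{-0.5800}) = 0.6411
P_2 = 1/(1+e^{-2.0000}) = 0.8808
P_3 = 1/(1+e^{-4.8200}) = 0.9920
P_4 = 1/(1+e^{-0.5900}) = 0.6434
E[score] = 0.6411 + 0.8808 + 0.9920 + 0.6434 = 3.1572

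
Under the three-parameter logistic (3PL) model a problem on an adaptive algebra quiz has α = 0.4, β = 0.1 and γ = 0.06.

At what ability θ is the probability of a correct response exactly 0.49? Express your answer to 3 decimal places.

P(θ) = γ + (1 − γ) · 1 / (1 + exp(−α(θ − β)))
Remove guessing floor: (0.49 − 0.06)/(1 − 0.06) = 0.4574
logit = ln(0.4574/0.5426) = -0.1706
θ = β + logit/(α) = 0.1 + (-0.1706)/0.4000 = -0.3266

-0.327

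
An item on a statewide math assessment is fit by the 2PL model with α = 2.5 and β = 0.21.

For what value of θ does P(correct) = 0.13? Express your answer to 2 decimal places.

-0.55

P(θ) = 1 / (1 + exp(−α(θ − β)))
logit = ln(0.1300/0.8700) = -1.9010
θ = β + logit/(α) = 0.21 + (-1.9010)/2.5000 = -0.5504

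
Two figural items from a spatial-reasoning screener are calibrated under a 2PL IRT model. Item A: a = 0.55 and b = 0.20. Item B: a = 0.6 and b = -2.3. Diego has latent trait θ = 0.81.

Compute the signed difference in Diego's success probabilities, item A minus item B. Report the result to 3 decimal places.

-0.283

P(θ) = 1 / (1 + exp(−a(θ − b)))
P_A = 0.5831
P_B = 0.8660
P_A − P_B = -0.2829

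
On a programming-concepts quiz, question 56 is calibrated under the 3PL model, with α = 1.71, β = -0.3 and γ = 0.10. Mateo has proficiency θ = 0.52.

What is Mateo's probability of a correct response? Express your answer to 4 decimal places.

P(θ) = γ + (1 − γ) · 1 / (1 + exp(−α(θ − β)))
Exponent: 1.71 × (0.52 − (-0.3)) = 1.4022
1/(1 + e^{-1.4022}) = 0.8025
P = 0.10 + 0.90 × 0.8025 = 0.8223

0.8223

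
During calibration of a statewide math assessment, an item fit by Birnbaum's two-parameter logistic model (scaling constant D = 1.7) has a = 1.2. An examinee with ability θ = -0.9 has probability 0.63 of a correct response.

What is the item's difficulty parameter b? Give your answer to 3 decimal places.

P(θ) = 1 / (1 + exp(−D·a(θ − b)))
logit(0.63) = ln(0.63/0.37) = 0.5322
b = θ − logit/(1.7·a) = -0.9 − 0.5322/2.0400 = -1.1609

-1.161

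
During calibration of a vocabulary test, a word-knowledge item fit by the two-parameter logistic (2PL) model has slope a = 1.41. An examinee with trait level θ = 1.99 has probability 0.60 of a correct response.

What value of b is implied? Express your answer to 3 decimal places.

1.702

P(θ) = 1 / (1 + exp(−a(θ − b)))
logit(0.60) = ln(0.60/0.40) = 0.4055
b = θ − logit/(a) = 1.99 − 0.4055/1.4100 = 1.7024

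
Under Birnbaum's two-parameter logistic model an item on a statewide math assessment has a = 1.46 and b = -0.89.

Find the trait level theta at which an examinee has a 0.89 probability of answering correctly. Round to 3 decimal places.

P(theta) = 1 / (1 + exp(−a(theta − b)))
logit = ln(0.8900/0.1100) = 2.0907
theta = b + logit/(a) = -0.89 + 2.0907/1.4600 = 0.5420

0.542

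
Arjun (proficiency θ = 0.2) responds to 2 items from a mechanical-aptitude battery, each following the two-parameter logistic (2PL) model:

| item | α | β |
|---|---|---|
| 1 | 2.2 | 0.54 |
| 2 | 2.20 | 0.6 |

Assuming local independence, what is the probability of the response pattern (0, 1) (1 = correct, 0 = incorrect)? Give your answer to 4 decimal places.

0.1990

P(θ) = 1 / (1 + exp(−α(θ − β)))
P_1 = 1/(1+e^{0.7480}) = 0.3213
P_2 = 1/(1+e^{0.8800}) = 0.2932
L = (1−P_1) × P_2 = 0.6787 × 0.2932 = 0.19899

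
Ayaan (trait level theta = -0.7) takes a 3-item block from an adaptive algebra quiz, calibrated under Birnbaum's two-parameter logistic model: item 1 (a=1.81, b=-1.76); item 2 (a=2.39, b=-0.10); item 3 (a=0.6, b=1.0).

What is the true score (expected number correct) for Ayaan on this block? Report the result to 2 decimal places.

1.33

P(theta) = 1 / (1 + exp(−a(theta − b)))
P_1 = 1/(1+e^{-1.9186}) = 0.8720
P_2 = 1/(1+e^{1.4340}) = 0.1925
P_3 = 1/(1+e^{1.0200}) = 0.2650
E[score] = 0.8720 + 0.1925 + 0.2650 = 1.3295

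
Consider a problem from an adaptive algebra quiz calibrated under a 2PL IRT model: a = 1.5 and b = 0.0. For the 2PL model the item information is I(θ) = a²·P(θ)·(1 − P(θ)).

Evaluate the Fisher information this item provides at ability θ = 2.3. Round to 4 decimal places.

0.0671

P = 1/(1+e^{-3.4500}) = 0.9692
P(1−P) = 0.9692 × 0.0308 = 0.0298
I = a² × P(1−P) = 1.5² × 0.0298 = 0.06710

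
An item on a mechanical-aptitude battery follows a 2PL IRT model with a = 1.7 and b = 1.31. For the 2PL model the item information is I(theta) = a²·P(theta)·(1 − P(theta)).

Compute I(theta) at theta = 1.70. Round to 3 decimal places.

P = 1/(1+e^{-0.6630}) = 0.6599
P(1−P) = 0.6599 × 0.3401 = 0.2244
I = a² × P(1−P) = 1.7² × 0.2244 = 0.64858

0.649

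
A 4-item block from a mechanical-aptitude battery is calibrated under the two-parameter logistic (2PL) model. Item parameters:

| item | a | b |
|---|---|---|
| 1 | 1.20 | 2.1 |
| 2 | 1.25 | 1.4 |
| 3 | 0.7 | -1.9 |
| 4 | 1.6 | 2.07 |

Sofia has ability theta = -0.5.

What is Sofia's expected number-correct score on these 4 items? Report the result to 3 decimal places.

0.871

P(theta) = 1 / (1 + exp(−a(theta − b)))
P_1 = 1/(1+e^{3.1200}) = 0.0423
P_2 = 1/(1+e^{2.3750}) = 0.0851
P_3 = 1/(1+e^{-0.9800}) = 0.7271
P_4 = 1/(1+e^{4.1120}) = 0.0161
E[score] = 0.0423 + 0.0851 + 0.7271 + 0.0161 = 0.8706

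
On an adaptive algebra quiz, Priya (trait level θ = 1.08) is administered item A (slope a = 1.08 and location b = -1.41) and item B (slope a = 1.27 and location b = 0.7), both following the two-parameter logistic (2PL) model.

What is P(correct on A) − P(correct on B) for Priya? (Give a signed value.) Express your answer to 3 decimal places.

0.318

P(θ) = 1 / (1 + exp(−a(θ − b)))
P_A = 0.9364
P_B = 0.6184
P_A − P_B = 0.3180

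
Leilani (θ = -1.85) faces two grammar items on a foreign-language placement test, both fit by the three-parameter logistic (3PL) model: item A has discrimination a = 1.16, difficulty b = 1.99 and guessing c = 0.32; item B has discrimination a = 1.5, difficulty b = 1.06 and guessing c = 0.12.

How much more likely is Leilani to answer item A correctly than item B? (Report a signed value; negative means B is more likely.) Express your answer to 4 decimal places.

0.1968

P(θ) = c + (1 − c) · 1 / (1 + exp(−a(θ − b)))
P_A = 0.3278
P_B = 0.1310
P_A − P_B = 0.1968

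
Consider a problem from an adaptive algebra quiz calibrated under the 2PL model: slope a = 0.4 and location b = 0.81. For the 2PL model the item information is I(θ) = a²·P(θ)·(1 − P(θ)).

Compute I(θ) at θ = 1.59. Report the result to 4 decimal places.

0.0390

P = 1/(1+e^{-0.3120}) = 0.5774
P(1−P) = 0.5774 × 0.4226 = 0.2440
I = a² × P(1−P) = 0.4² × 0.2440 = 0.03904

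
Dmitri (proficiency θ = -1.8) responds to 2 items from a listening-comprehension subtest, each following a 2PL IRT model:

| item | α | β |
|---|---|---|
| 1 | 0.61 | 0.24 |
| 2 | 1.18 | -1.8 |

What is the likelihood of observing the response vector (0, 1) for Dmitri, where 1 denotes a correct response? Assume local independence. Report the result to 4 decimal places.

0.3882

P(θ) = 1 / (1 + exp(−α(θ − β)))
P_1 = 1/(1+e^{1.2444}) = 0.2237
P_2 = 1/(1+e^{0.0000}) = 0.5000
L = (1−P_1) × P_2 = 0.7763 × 0.5000 = 0.38816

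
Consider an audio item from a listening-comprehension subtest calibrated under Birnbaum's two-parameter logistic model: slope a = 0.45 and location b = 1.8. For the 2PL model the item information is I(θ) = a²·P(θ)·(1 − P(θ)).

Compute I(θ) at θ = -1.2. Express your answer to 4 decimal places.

P = 1/(1+e^{1.3500}) = 0.2059
P(1−P) = 0.2059 × 0.7941 = 0.1635
I = a² × P(1−P) = 0.45² × 0.1635 = 0.03311

0.0331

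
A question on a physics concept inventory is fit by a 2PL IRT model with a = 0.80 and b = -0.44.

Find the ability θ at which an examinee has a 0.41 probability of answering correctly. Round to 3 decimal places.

P(θ) = 1 / (1 + exp(−a(θ − b)))
logit = ln(0.4100/0.5900) = -0.3640
θ = b + logit/(a) = -0.44 + (-0.3640)/0.8000 = -0.8950

-0.895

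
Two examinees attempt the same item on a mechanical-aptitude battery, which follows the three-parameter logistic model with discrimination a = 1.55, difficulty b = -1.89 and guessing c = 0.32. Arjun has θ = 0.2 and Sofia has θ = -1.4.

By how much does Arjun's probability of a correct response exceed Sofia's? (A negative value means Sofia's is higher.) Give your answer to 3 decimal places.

P(θ) = c + (1 − c) · 1 / (1 + exp(−a(θ − b)))
P(Arjun) = 0.9744  [exponent 3.2395]
P(Sofia) = 0.7832  [exponent 0.7595]
Difference = 0.9744 − 0.7832 = 0.1911

0.191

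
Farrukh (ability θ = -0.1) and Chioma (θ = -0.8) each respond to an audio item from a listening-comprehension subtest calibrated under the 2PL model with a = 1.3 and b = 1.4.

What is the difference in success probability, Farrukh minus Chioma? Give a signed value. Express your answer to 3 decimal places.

0.070

P(θ) = 1 / (1 + exp(−a(θ − b)))
P(Farrukh) = 0.1246  [exponent -1.9500]
P(Chioma) = 0.0542  [exponent -2.8600]
Difference = 0.1246 − 0.0542 = 0.0704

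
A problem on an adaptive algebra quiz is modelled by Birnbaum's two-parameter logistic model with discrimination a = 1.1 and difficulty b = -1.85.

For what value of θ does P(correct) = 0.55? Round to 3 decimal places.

P(θ) = 1 / (1 + exp(−a(θ − b)))
logit = ln(0.5500/0.4500) = 0.2007
θ = b + logit/(a) = -1.85 + 0.2007/1.1000 = -1.6676

-1.668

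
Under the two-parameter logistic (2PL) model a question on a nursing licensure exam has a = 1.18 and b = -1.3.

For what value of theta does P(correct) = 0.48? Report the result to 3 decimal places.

-1.368

P(theta) = 1 / (1 + exp(−a(theta − b)))
logit = ln(0.4800/0.5200) = -0.0800
theta = b + logit/(a) = -1.3 + (-0.0800)/1.1800 = -1.3678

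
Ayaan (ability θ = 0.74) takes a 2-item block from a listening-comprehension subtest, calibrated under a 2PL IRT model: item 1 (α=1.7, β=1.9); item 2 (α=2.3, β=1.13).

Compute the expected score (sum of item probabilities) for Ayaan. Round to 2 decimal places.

0.41

P(θ) = 1 / (1 + exp(−α(θ − β)))
P_1 = 1/(1+e^{1.9720}) = 0.1222
P_2 = 1/(1+e^{0.8970}) = 0.2897
E[score] = 0.1222 + 0.2897 = 0.4118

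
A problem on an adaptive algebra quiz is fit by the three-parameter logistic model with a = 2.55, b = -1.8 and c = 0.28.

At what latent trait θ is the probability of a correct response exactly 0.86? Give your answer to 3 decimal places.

-1.243

P(θ) = c + (1 − c) · 1 / (1 + exp(−a(θ − b)))
Remove guessing floor: (0.86 − 0.28)/(1 − 0.28) = 0.8056
logit = ln(0.8056/0.1944) = 1.4214
θ = b + logit/(a) = -1.8 + 1.4214/2.5500 = -1.2426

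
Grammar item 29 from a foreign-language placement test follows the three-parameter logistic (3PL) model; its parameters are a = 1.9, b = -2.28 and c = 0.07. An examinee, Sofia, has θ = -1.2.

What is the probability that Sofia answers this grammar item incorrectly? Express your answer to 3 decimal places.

0.106

P(θ) = c + (1 − c) · 1 / (1 + exp(−a(θ − b)))
Exponent: 1.9 × (-1.2 − (-2.28)) = 2.0520
1/(1 + e^{-2.0520}) = 0.8861
P = 0.07 + 0.93 × 0.8861 = 0.8941
P(incorrect) = 1 − 0.8941 = 0.1059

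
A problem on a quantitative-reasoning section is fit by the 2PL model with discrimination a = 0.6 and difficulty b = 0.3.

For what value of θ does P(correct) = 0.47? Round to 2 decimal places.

P(θ) = 1 / (1 + exp(−a(θ − b)))
logit = ln(0.4700/0.5300) = -0.1201
θ = b + logit/(a) = 0.3 + (-0.1201)/0.6000 = 0.0998

0.10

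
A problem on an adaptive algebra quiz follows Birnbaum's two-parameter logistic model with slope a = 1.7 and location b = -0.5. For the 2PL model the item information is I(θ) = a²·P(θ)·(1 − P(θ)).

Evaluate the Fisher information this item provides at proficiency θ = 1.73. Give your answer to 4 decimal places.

P = 1/(1+e^{-3.7910}) = 0.9779
P(1−P) = 0.9779 × 0.0221 = 0.0216
I = a² × P(1−P) = 1.7² × 0.0216 = 0.06239

0.0624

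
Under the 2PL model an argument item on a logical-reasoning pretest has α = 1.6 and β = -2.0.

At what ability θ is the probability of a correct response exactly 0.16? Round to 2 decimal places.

-3.04

P(θ) = 1 / (1 + exp(−α(θ − β)))
logit = ln(0.1600/0.8400) = -1.6582
θ = β + logit/(α) = -2.0 + (-1.6582)/1.6000 = -3.0364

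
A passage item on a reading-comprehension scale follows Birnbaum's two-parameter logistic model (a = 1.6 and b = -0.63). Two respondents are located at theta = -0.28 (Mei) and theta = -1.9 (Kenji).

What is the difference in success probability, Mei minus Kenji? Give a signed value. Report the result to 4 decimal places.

P(theta) = 1 / (1 + exp(−a(theta − b)))
P(Mei) = 0.6365  [exponent 0.5600]
P(Kenji) = 0.1159  [exponent -2.0320]
Difference = 0.6365 − 0.1159 = 0.5206

0.5206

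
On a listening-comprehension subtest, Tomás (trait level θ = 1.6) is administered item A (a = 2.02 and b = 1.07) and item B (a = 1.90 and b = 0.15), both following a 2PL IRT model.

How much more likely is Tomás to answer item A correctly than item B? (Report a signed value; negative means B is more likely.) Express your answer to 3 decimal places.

-0.195

P(θ) = 1 / (1 + exp(−a(θ − b)))
P_A = 0.7447
P_B = 0.9402
P_A − P_B = -0.1955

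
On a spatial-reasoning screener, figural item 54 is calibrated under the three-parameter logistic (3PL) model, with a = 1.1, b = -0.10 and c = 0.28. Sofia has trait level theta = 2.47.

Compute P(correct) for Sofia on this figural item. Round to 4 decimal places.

P(theta) = c + (1 − c) · 1 / (1 + exp(−a(theta − b)))
Exponent: 1.1 × (2.47 − (-0.10)) = 2.8270
1/(1 + e^{-2.8270}) = 0.9441
P = 0.28 + 0.72 × 0.9441 = 0.9598

0.9598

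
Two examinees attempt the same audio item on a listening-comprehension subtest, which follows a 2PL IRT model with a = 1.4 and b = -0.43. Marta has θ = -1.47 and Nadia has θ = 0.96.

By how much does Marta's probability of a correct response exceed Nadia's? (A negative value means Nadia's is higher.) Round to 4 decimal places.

P(θ) = 1 / (1 + exp(−a(θ − b)))
P(Marta) = 0.1891  [exponent -1.4560]
P(Nadia) = 0.8750  [exponent 1.9460]
Difference = 0.1891 − 0.8750 = -0.6859

-0.6859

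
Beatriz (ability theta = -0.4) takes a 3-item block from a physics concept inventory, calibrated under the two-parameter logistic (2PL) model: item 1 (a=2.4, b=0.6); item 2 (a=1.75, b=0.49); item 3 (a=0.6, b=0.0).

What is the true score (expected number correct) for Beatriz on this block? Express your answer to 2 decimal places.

0.70

P(theta) = 1 / (1 + exp(−a(theta − b)))
P_1 = 1/(1+e^{2.4000}) = 0.0832
P_2 = 1/(1+e^{1.5575}) = 0.1740
P_3 = 1/(1+e^{0.2400}) = 0.4403
E[score] = 0.0832 + 0.1740 + 0.4403 = 0.6975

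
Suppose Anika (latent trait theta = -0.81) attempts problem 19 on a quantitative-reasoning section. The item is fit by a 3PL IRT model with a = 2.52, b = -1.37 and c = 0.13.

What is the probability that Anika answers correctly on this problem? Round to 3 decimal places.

0.829

P(theta) = c + (1 − c) · 1 / (1 + exp(−a(theta − b)))
Exponent: 2.52 × (-0.81 − (-1.37)) = 1.4112
1/(1 + e^{-1.4112}) = 0.8040
P = 0.13 + 0.87 × 0.8040 = 0.8294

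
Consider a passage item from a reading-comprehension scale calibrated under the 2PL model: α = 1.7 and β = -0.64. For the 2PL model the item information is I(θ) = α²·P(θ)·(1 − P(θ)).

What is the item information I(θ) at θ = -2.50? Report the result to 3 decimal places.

P = 1/(1+e^{3.1620}) = 0.0406
P(1−P) = 0.0406 × 0.9594 = 0.0390
I = α² × P(1−P) = 1.7² × 0.0390 = 0.11263

0.113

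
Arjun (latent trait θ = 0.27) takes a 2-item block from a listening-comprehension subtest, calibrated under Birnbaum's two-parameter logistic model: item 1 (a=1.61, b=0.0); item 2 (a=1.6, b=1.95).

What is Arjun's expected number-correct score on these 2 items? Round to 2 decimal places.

P(θ) = 1 / (1 + exp(−a(θ − b)))
P_1 = 1/(1+e^{-0.4347}) = 0.6070
P_2 = 1/(1+e^{2.6880}) = 0.0637
E[score] = 0.6070 + 0.0637 = 0.6707

0.67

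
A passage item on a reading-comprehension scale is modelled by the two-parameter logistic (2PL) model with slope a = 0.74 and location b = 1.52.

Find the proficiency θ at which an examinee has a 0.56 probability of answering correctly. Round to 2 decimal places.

P(θ) = 1 / (1 + exp(−a(θ − b)))
logit = ln(0.5600/0.4400) = 0.2412
θ = b + logit/(a) = 1.52 + 0.2412/0.7400 = 1.8459

1.85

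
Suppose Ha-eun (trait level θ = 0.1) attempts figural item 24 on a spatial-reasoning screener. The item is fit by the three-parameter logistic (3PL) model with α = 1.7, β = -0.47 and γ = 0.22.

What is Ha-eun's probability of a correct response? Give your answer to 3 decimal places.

P(θ) = γ + (1 − γ) · 1 / (1 + exp(−α(θ − β)))
Exponent: 1.7 × (0.1 − (-0.47)) = 0.9690
1/(1 + e^{-0.9690}) = 0.7249
P = 0.22 + 0.78 × 0.7249 = 0.7854

0.785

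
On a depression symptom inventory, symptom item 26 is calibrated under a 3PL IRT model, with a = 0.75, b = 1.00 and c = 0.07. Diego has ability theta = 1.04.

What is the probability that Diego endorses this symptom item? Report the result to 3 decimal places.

P(theta) = c + (1 − c) · 1 / (1 + exp(−a(theta − b)))
Exponent: 0.75 × (1.04 − 1.00) = 0.0300
1/(1 + e^{-0.0300}) = 0.5075
P = 0.07 + 0.93 × 0.5075 = 0.5420

0.542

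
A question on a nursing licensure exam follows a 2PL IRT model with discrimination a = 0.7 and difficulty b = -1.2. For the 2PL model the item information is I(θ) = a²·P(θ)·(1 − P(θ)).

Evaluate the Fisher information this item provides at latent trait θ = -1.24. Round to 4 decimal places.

P = 1/(1+e^{0.0280}) = 0.4930
P(1−P) = 0.4930 × 0.5070 = 0.2500
I = a² × P(1−P) = 0.7² × 0.2500 = 0.12248

0.1225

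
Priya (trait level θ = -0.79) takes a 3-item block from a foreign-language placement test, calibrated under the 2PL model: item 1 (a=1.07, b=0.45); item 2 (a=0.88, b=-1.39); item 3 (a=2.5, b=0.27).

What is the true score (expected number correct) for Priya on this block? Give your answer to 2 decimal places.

P(θ) = 1 / (1 + exp(−a(θ − b)))
P_1 = 1/(1+e^{1.3268}) = 0.2097
P_2 = 1/(1+e^{-0.5280}) = 0.6290
P_3 = 1/(1+e^{2.6500}) = 0.0660
E[score] = 0.2097 + 0.6290 + 0.0660 = 0.9047

0.90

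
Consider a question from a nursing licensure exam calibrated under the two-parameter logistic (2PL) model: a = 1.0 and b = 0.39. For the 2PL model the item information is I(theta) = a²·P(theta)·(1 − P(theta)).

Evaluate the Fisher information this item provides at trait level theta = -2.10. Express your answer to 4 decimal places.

P = 1/(1+e^{2.4900}) = 0.0766
P(1−P) = 0.0766 × 0.9234 = 0.0707
I = a² × P(1−P) = 1.0² × 0.0707 = 0.07070

0.0707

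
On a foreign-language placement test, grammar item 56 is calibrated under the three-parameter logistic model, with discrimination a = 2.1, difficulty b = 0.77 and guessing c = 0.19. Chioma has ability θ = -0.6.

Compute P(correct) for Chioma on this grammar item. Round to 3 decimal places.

P(θ) = c + (1 − c) · 1 / (1 + exp(−a(θ − b)))
Exponent: 2.1 × (-0.6 − 0.77) = -2.8770
1/(1 + e^{2.8770}) = 0.0533
P = 0.19 + 0.81 × 0.0533 = 0.2332

0.233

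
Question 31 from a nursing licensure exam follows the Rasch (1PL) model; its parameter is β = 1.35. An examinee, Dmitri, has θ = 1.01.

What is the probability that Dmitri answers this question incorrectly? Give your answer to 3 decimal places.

P(θ) = 1 / (1 + exp(−(θ − β)))
Exponent: (1.01 − 1.35) = -0.3400
1/(1 + e^{0.3400}) = 0.4158
P = 0.4158
P(incorrect) = 1 − 0.4158 = 0.5842

0.584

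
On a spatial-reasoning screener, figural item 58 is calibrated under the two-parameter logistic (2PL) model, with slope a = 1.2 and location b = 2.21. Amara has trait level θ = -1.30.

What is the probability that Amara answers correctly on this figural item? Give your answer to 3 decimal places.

0.015

P(θ) = 1 / (1 + exp(−a(θ − b)))
Exponent: 1.2 × (-1.30 − 2.21) = -4.2120
1/(1 + e^{4.2120}) = 0.0146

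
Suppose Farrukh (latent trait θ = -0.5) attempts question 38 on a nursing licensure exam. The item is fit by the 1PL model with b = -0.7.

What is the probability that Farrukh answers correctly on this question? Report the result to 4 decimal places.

P(θ) = 1 / (1 + exp(−(θ − b)))
Exponent: (-0.5 − (-0.7)) = 0.2000
1/(1 + e^{-0.2000}) = 0.5498
P = 0.5498

0.5498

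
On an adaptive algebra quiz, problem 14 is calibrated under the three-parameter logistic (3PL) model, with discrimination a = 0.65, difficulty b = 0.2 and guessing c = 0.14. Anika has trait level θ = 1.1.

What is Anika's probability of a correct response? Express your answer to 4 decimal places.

0.6923

P(θ) = c + (1 − c) · 1 / (1 + exp(−a(θ − b)))
Exponent: 0.65 × (1.1 − 0.2) = 0.5850
1/(1 + e^{-0.5850}) = 0.6422
P = 0.14 + 0.86 × 0.6422 = 0.6923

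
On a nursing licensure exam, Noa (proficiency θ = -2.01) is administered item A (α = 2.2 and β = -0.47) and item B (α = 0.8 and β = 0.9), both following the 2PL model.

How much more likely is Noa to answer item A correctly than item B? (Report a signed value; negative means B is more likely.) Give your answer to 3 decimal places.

-0.056

P(θ) = 1 / (1 + exp(−α(θ − β)))
P_A = 0.0327
P_B = 0.0888
P_A − P_B = -0.0562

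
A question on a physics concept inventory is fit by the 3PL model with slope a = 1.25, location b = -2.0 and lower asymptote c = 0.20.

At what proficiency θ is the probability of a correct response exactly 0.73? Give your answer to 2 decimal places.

-1.46

P(θ) = c + (1 − c) · 1 / (1 + exp(−a(θ − b)))
Remove guessing floor: (0.73 − 0.20)/(1 − 0.20) = 0.6625
logit = ln(0.6625/0.3375) = 0.6745
θ = b + logit/(a) = -2.0 + 0.6745/1.2500 = -1.4604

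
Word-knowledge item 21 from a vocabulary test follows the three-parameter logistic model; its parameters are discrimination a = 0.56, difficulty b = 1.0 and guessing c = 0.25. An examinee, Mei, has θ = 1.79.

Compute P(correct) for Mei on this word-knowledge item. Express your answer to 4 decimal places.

0.7066

P(θ) = c + (1 − c) · 1 / (1 + exp(−a(θ − b)))
Exponent: 0.56 × (1.79 − 1.0) = 0.4424
1/(1 + e^{-0.4424}) = 0.6088
P = 0.25 + 0.75 × 0.6088 = 0.7066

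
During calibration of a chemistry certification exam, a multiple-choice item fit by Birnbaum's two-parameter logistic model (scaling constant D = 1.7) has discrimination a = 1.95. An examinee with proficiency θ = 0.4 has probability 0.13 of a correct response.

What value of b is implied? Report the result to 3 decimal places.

P(θ) = 1 / (1 + exp(−D·a(θ − b)))
logit(0.13) = ln(0.13/0.87) = -1.9010
b = θ − logit/(1.7·a) = 0.4 − (-1.9010)/3.3150 = 0.9734

0.973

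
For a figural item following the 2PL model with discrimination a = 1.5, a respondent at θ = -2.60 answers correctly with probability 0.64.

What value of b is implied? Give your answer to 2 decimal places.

P(θ) = 1 / (1 + exp(−a(θ − b)))
logit(0.64) = ln(0.64/0.36) = 0.5754
b = θ − logit/(a) = -2.60 − 0.5754/1.5000 = -2.9836

-2.98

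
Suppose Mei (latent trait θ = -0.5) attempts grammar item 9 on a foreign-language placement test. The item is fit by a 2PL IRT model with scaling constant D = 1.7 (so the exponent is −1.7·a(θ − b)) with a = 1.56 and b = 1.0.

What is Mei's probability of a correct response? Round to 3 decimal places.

P(θ) = 1 / (1 + exp(−D·a(θ − b)))
Exponent: 1.7 × 1.56 × (-0.5 − 1.0) = -3.9780
1/(1 + e^{3.9780}) = 0.0184
P = 0.0184

0.018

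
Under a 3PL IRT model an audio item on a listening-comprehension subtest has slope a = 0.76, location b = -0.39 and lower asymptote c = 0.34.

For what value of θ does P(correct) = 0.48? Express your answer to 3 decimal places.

-2.117

P(θ) = c + (1 − c) · 1 / (1 + exp(−a(θ − b)))
Remove guessing floor: (0.48 − 0.34)/(1 − 0.34) = 0.2121
logit = ln(0.2121/0.7879) = -1.3122
θ = b + logit/(a) = -0.39 + (-1.3122)/0.7600 = -2.1166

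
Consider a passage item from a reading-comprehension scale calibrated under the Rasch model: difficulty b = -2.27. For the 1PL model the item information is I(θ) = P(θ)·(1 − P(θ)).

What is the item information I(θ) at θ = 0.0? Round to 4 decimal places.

P = 1/(1+e^{-2.2700}) = 0.9064
P(1−P) = 0.9064 × 0.0936 = 0.0849
I = P(1−P) = 0.08487

0.0849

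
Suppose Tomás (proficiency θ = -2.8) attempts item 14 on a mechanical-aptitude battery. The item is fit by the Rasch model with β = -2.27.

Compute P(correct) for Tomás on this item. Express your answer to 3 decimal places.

P(θ) = 1 / (1 + exp(−(θ − β)))
Exponent: (-2.8 − (-2.27)) = -0.5300
1/(1 + e^{0.5300}) = 0.3705
P = 0.3705

0.371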